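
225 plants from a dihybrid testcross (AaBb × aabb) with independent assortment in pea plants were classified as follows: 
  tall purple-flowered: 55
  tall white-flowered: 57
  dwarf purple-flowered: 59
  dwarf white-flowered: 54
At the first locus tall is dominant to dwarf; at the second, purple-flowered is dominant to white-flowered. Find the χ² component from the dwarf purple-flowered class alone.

0.134

A dihybrid testcross with independent assortment gives a 1:1:1:1 ratio.
Expected counts for N = 225 under a 1:1:1:1 ratio (total parts = 4):
  tall purple-flowered: 225 × 1/4 = 56.25
  tall white-flowered: 225 × 1/4 = 56.25
  dwarf purple-flowered: 225 × 1/4 = 56.25
  dwarf white-flowered: 225 × 1/4 = 56.25
Contribution of dwarf purple-flowered: (59 − 56.25)² / 56.25 = 0.1344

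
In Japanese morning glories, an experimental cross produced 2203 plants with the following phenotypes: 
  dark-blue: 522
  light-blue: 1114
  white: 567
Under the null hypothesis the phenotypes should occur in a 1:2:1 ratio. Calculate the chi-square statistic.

The 1:2:1 ratio has 4 parts, so with N = 2203 the expected counts are:
  dark-blue: 2203 × 1/4 = 550.75
  light-blue: 2203 × 2/4 = 1101.5
  white: 2203 × 1/4 = 550.75
χ² = Σ (O − E)² / E
  dark-blue: (522 − 550.75)² / 550.75 = 1.5008
  light-blue: (1114 − 1101.5)² / 1101.5 = 0.1419
  white: (567 − 550.75)² / 550.75 = 0.4795
χ² = 1.5008 + 0.1419 + 0.4795 = 2.1222 ≈ 2.122

2.122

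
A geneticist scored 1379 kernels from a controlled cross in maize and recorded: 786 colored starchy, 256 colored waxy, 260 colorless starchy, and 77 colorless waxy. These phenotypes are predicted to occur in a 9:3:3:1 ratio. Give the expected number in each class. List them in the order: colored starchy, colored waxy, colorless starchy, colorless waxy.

Total ratio parts = 16. Expected numbers out of 1379:
  colored starchy: 1379 × 9/16 = 775.6875
  colored waxy: 1379 × 3/16 = 258.5625
  colorless starchy: 1379 × 3/16 = 258.5625
  colorless waxy: 1379 × 1/16 = 86.1875

775.6875, 258.5625, 258.5625, 86.1875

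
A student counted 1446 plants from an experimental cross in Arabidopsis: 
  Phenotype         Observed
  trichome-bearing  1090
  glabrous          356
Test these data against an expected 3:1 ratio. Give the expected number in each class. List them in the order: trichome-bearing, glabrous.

1084.5, 361.5

Total ratio parts = 4. Expected numbers out of 1446:
  trichome-bearing: 1446 × 3/4 = 1084.5
  glabrous: 1446 × 1/4 = 361.5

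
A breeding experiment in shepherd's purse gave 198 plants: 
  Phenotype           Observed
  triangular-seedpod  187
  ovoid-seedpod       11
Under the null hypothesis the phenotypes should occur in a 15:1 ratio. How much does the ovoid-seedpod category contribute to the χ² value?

0.153

Expected counts for N = 198 under a 15:1 ratio (total parts = 16):
  triangular-seedpod: 198 × 15/16 = 185.625
  ovoid-seedpod: 198 × 1/16 = 12.375
Contribution of ovoid-seedpod: (11 − 12.375)² / 12.375 = 0.1528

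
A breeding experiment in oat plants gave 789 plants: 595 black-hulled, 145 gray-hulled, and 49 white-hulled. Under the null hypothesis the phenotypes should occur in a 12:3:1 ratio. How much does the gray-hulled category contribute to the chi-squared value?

0.058

Expected counts for N = 789 under a 12:3:1 ratio (total parts = 16):
  black-hulled: 789 × 12/16 = 591.75
  gray-hulled: 789 × 3/16 = 147.9375
  white-hulled: 789 × 1/16 = 49.3125
Contribution of gray-hulled: (145 − 147.9375)² / 147.9375 = 0.0583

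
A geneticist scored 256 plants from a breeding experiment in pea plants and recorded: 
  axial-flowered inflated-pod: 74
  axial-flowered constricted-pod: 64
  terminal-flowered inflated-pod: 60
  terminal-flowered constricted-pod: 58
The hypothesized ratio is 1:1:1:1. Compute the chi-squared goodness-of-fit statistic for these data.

2.375

The 1:1:1:1 ratio has 4 parts, so with N = 256 the expected counts are:
  axial-flowered inflated-pod: 256 × 1/4 = 64
  axial-flowered constricted-pod: 256 × 1/4 = 64
  terminal-flowered inflated-pod: 256 × 1/4 = 64
  terminal-flowered constricted-pod: 256 × 1/4 = 64
χ² = Σ (O − E)² / E
  axial-flowered inflated-pod: (74 − 64)² / 64 = 1.5625
  axial-flowered constricted-pod: (64 − 64)² / 64 = 0.0000
  terminal-flowered inflated-pod: (60 − 64)² / 64 = 0.2500
  terminal-flowered constricted-pod: (58 − 64)² / 64 = 0.5625
χ² = 1.5625 + 0.0000 + 0.2500 + 0.5625 = 2.375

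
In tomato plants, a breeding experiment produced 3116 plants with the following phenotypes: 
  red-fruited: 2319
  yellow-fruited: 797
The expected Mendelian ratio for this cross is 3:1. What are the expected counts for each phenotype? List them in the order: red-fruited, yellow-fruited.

2337, 779

The 3:1 ratio has 4 parts, so with N = 3116 the expected counts are:
  red-fruited: 3116 × 3/4 = 2337
  yellow-fruited: 3116 × 1/4 = 779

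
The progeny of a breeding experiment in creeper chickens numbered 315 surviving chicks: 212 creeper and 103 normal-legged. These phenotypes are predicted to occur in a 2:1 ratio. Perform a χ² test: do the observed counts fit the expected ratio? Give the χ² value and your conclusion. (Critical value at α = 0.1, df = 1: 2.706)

0.057; consistent

Under the 2:1 hypothesis (Σ ratio = 3, N = 315):
  creeper: 315 × 2/3 = 210
  normal-legged: 315 × 1/3 = 105
χ² = Σ (O − E)² / E
  creeper: (212 − 210)² / 210 = 0.0190
  normal-legged: (103 − 105)² / 105 = 0.0381
χ² = 0.0190 + 0.0381 = 0.0571 ≈ 0.057
Degrees of freedom = 2 − 1 = 1; critical value at α = 0.1 is 2.706.
Since 0.057 < 2.706, we fail to reject the null hypothesis — the data are consistent with the 2:1 ratio.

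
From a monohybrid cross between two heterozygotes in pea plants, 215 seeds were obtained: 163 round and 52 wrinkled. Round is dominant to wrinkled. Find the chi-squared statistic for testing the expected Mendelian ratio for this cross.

0.076

For a monohybrid cross between heterozygotes with complete dominance, the expected phenotypic ratio is 3:1.
The 3:1 ratio has 4 parts, so with N = 215 the expected counts are:
  round: 215 × 3/4 = 161.25
  wrinkled: 215 × 1/4 = 53.75
χ² = Σ (O − E)² / E
  round: (163 − 161.25)² / 161.25 = 0.0190
  wrinkled: (52 − 53.75)² / 53.75 = 0.0570
χ² = 0.0190 + 0.0570 = 0.076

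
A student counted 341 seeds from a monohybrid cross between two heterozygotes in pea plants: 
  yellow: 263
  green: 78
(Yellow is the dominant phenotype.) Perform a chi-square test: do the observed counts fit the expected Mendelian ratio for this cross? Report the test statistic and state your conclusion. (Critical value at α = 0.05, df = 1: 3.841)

0.822; consistent

For a monohybrid cross between heterozygotes with complete dominance, the expected phenotypic ratio is 3:1.
Under the 3:1 hypothesis (Σ ratio = 4, N = 341):
  yellow: 341 × 3/4 = 255.75
  green: 341 × 1/4 = 85.25
χ² = Σ (O − E)² / E
  yellow: (263 − 255.75)² / 255.75 = 0.2055
  green: (78 − 85.25)² / 85.25 = 0.6166
χ² = 0.2055 + 0.6166 = 0.8221 ≈ 0.822
Degrees of freedom = 2 − 1 = 1; critical value at α = 0.05 is 3.841.
Since 0.822 < 3.841, we fail to reject the null hypothesis — the data are consistent with the 3:1 ratio.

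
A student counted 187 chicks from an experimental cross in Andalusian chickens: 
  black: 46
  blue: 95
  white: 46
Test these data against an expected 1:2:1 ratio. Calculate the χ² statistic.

Total ratio parts = 4. Expected numbers out of 187:
  black: 187 × 1/4 = 46.75
  blue: 187 × 2/4 = 93.5
  white: 187 × 1/4 = 46.75
χ² = Σ (O − E)² / E
  black: (46 − 46.75)² / 46.75 = 0.0120
  blue: (95 − 93.5)² / 93.5 = 0.0241
  white: (46 − 46.75)² / 46.75 = 0.0120
χ² = 0.0120 + 0.0241 + 0.0120 = 0.0481 ≈ 0.048

0.048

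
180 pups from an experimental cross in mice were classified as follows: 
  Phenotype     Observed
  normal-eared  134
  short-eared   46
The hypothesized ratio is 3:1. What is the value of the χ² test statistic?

0.030

Expected counts for N = 180 under a 3:1 ratio (total parts = 4):
  normal-eared: 180 × 3/4 = 135
  short-eared: 180 × 1/4 = 45
χ² = Σ (O − E)² / E
  normal-eared: (134 − 135)² / 135 = 0.0074
  short-eared: (46 − 45)² / 45 = 0.0222
χ² = 0.0074 + 0.0222 = 0.0296 ≈ 0.030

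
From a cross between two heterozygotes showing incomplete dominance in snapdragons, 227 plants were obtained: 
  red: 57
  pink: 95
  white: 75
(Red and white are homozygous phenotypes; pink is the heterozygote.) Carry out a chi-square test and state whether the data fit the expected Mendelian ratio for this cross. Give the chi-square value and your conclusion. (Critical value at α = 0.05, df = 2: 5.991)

With incomplete dominance, a heterozygote × heterozygote cross gives a 1:2:1 phenotypic ratio.
Total ratio parts = 4. Expected numbers out of 227:
  red: 227 × 1/4 = 56.75
  pink: 227 × 2/4 = 113.5
  white: 227 × 1/4 = 56.75
χ² = Σ (O − E)² / E
  red: (57 − 56.75)² / 56.75 = 0.0011
  pink: (95 − 113.5)² / 113.5 = 3.0154
  white: (75 − 56.75)² / 56.75 = 5.8689
χ² = 0.0011 + 3.0154 + 5.8689 = 8.8854 ≈ 8.885
Degrees of freedom = 3 − 1 = 2; critical value at α = 0.05 is 5.991.
Since 8.885 > 5.991, we reject the null hypothesis — the data do not fit the 1:2:1 ratio.

8.885; not consistent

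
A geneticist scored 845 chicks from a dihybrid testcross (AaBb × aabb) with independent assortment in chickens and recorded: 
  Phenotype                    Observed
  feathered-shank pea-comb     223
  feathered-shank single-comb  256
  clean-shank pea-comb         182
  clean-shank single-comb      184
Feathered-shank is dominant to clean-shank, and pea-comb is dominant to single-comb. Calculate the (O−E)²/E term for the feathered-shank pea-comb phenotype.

A dihybrid testcross with independent assortment gives a 1:1:1:1 ratio.
Total ratio parts = 4. Expected numbers out of 845:
  feathered-shank pea-comb: 845 × 1/4 = 211.25
  feathered-shank single-comb: 845 × 1/4 = 211.25
  clean-shank pea-comb: 845 × 1/4 = 211.25
  clean-shank single-comb: 845 × 1/4 = 211.25
Contribution of feathered-shank pea-comb: (223 − 211.25)² / 211.25 = 0.6536

0.654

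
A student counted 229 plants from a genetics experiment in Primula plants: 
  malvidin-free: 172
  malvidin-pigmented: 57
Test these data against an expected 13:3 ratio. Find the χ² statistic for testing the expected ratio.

5.668

Expected counts for N = 229 under a 13:3 ratio (total parts = 16):
  malvidin-free: 229 × 13/16 = 186.0625
  malvidin-pigmented: 229 × 3/16 = 42.9375
χ² = Σ (O − E)² / E
  malvidin-free: (172 − 186.0625)² / 186.0625 = 1.0628
  malvidin-pigmented: (57 − 42.9375)² / 42.9375 = 4.6056
χ² = 1.0628 + 4.6056 = 5.6684 ≈ 5.668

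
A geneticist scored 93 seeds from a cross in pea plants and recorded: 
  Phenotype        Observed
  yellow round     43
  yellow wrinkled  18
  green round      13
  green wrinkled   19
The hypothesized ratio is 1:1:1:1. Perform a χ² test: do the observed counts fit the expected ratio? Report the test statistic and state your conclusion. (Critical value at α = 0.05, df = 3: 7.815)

23.258; not consistent

The 1:1:1:1 ratio has 4 parts, so with N = 93 the expected counts are:
  yellow round: 93 × 1/4 = 23.25
  yellow wrinkled: 93 × 1/4 = 23.25
  green round: 93 × 1/4 = 23.25
  green wrinkled: 93 × 1/4 = 23.25
χ² = Σ (O − E)² / E
  yellow round: (43 − 23.25)² / 23.25 = 16.7769
  yellow wrinkled: (18 − 23.25)² / 23.25 = 1.1855
  green round: (13 − 23.25)² / 23.25 = 4.5188
  green wrinkled: (19 − 23.25)² / 23.25 = 0.7769
χ² = 16.7769 + 1.1855 + 4.5188 + 0.7769 = 23.2581 ≈ 23.258
Degrees of freedom = 4 − 1 = 3; critical value at α = 0.05 is 7.815.
Since 23.258 > 7.815, we reject the null hypothesis — the data do not fit the 1:1:1:1 ratio.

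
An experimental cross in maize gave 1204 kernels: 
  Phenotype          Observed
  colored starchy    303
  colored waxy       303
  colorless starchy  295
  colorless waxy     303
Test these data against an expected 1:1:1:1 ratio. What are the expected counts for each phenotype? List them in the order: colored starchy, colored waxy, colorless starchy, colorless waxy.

301, 301, 301, 301

Total ratio parts = 4. Expected numbers out of 1204:
  colored starchy: 1204 × 1/4 = 301
  colored waxy: 1204 × 1/4 = 301
  colorless starchy: 1204 × 1/4 = 301
  colorless waxy: 1204 × 1/4 = 301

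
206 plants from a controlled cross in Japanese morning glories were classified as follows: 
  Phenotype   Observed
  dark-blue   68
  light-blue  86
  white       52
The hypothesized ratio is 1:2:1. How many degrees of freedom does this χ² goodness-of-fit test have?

A goodness-of-fit test with 3 phenotype classes has df = 3 − 1 = 2.

2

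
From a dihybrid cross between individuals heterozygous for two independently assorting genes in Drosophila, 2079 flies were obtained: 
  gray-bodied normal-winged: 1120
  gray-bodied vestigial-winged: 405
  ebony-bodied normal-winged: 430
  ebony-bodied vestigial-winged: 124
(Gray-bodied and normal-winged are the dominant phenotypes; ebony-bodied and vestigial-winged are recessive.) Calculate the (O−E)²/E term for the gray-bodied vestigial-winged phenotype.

A dihybrid F₂ with independent assortment and complete dominance at both loci gives a 9:3:3:1 phenotypic ratio.
Total ratio parts = 16. Expected numbers out of 2079:
  gray-bodied normal-winged: 2079 × 9/16 = 1169.4375
  gray-bodied vestigial-winged: 2079 × 3/16 = 389.8125
  ebony-bodied normal-winged: 2079 × 3/16 = 389.8125
  ebony-bodied vestigial-winged: 2079 × 1/16 = 129.9375
Contribution of gray-bodied vestigial-winged: (405 − 389.8125)² / 389.8125 = 0.5917

0.592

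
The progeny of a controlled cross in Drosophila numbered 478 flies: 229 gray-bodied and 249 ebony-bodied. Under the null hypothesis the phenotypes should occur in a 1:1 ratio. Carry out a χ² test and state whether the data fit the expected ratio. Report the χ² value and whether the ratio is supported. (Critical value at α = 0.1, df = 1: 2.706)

0.837; consistent

Total ratio parts = 2. Expected numbers out of 478:
  gray-bodied: 478 × 1/2 = 239
  ebony-bodied: 478 × 1/2 = 239
χ² = Σ (O − E)² / E
  gray-bodied: (229 − 239)² / 239 = 0.4184
  ebony-bodied: (249 − 239)² / 239 = 0.4184
χ² = 0.4184 + 0.4184 = 0.8368 ≈ 0.837
Degrees of freedom = 2 − 1 = 1; critical value at α = 0.1 is 2.706.
Since 0.837 < 2.706, we fail to reject the null hypothesis — the data are consistent with the 1:1 ratio.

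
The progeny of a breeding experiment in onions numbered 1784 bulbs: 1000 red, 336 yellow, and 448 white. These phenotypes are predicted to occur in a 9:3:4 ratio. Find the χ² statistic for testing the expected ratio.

Total ratio parts = 16. Expected numbers out of 1784:
  red: 1784 × 9/16 = 1003.5
  yellow: 1784 × 3/16 = 334.5
  white: 1784 × 4/16 = 446
χ² = Σ (O − E)² / E
  red: (1000 − 1003.5)² / 1003.5 = 0.0122
  yellow: (336 − 334.5)² / 334.5 = 0.0067
  white: (448 − 446)² / 446 = 0.0090
χ² = 0.0122 + 0.0067 + 0.0090 = 0.0279 ≈ 0.028

0.028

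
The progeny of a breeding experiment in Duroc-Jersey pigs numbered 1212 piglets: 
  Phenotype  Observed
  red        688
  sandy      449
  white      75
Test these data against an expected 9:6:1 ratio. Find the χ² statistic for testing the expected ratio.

Total ratio parts = 16. Expected numbers out of 1212:
  red: 1212 × 9/16 = 681.75
  sandy: 1212 × 6/16 = 454.5
  white: 1212 × 1/16 = 75.75
χ² = Σ (O − E)² / E
  red: (688 − 681.75)² / 681.75 = 0.0573
  sandy: (449 − 454.5)² / 454.5 = 0.0666
  white: (75 − 75.75)² / 75.75 = 0.0074
χ² = 0.0573 + 0.0666 + 0.0074 = 0.1313 ≈ 0.131

0.131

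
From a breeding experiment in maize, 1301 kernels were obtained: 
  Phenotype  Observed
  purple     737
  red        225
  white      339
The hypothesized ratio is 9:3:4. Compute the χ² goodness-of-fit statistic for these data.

2.088

Under the 9:3:4 hypothesis (Σ ratio = 16, N = 1301):
  purple: 1301 × 9/16 = 731.8125
  red: 1301 × 3/16 = 243.9375
  white: 1301 × 4/16 = 325.25
χ² = Σ (O − E)² / E
  purple: (737 − 731.8125)² / 731.8125 = 0.0368
  red: (225 − 243.9375)² / 243.9375 = 1.4702
  white: (339 − 325.25)² / 325.25 = 0.5813
χ² = 0.0368 + 1.4702 + 0.5813 = 2.0883 ≈ 2.088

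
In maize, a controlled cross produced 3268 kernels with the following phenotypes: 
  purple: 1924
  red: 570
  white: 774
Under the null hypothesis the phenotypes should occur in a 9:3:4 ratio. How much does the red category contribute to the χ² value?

2.983

Expected counts for N = 3268 under a 9:3:4 ratio (total parts = 16):
  purple: 3268 × 9/16 = 1838.25
  red: 3268 × 3/16 = 612.75
  white: 3268 × 4/16 = 817
Contribution of red: (570 − 612.75)² / 612.75 = 2.9826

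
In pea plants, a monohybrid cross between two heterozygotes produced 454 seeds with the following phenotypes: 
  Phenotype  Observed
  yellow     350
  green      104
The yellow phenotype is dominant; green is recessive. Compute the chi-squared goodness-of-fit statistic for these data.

1.060

For a monohybrid cross between heterozygotes with complete dominance, the expected phenotypic ratio is 3:1.
Under the 3:1 hypothesis (Σ ratio = 4, N = 454):
  yellow: 454 × 3/4 = 340.5
  green: 454 × 1/4 = 113.5
χ² = Σ (O − E)² / E
  yellow: (350 − 340.5)² / 340.5 = 0.2651
  green: (104 − 113.5)² / 113.5 = 0.7952
χ² = 0.2651 + 0.7952 = 1.0603 ≈ 1.060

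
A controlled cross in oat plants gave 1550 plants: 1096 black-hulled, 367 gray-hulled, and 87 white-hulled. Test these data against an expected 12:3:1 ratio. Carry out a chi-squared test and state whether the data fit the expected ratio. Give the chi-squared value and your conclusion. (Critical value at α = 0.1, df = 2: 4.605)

The 12:3:1 ratio has 16 parts, so with N = 1550 the expected counts are:
  black-hulled: 1550 × 12/16 = 1162.5
  gray-hulled: 1550 × 3/16 = 290.625
  white-hulled: 1550 × 1/16 = 96.875
χ² = Σ (O − E)² / E
  black-hulled: (1096 − 1162.5)² / 1162.5 = 3.8041
  gray-hulled: (367 − 290.625)² / 290.625 = 20.0710
  white-hulled: (87 − 96.875)² / 96.875 = 1.0066
χ² = 3.8041 + 20.0710 + 1.0066 = 24.8817 ≈ 24.882
Degrees of freedom = 3 − 1 = 2; critical value at α = 0.1 is 4.605.
Since 24.882 > 4.605, we reject the null hypothesis — the data do not fit the 12:3:1 ratio.

24.882; not consistent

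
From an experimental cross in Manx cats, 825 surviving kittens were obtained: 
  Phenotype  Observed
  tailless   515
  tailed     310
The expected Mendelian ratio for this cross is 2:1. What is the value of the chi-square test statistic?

Expected counts for N = 825 under a 2:1 ratio (total parts = 3):
  tailless: 825 × 2/3 = 550
  tailed: 825 × 1/3 = 275
χ² = Σ (O − E)² / E
  tailless: (515 − 550)² / 550 = 2.2273
  tailed: (310 − 275)² / 275 = 4.4545
χ² = 2.2273 + 4.4545 = 6.6818 ≈ 6.682

6.682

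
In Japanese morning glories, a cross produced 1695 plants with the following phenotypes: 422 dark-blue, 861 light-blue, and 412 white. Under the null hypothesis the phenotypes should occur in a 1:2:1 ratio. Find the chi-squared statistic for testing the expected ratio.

Expected counts for N = 1695 under a 1:2:1 ratio (total parts = 4):
  dark-blue: 1695 × 1/4 = 423.75
  light-blue: 1695 × 2/4 = 847.5
  white: 1695 × 1/4 = 423.75
χ² = Σ (O − E)² / E
  dark-blue: (422 − 423.75)² / 423.75 = 0.0072
  light-blue: (861 − 847.5)² / 847.5 = 0.2150
  white: (412 − 423.75)² / 423.75 = 0.3258
χ² = 0.0072 + 0.2150 + 0.3258 = 0.548

0.548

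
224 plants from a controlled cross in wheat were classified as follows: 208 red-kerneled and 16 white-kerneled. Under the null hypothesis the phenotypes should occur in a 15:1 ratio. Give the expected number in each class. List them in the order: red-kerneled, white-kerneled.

Expected counts for N = 224 under a 15:1 ratio (total parts = 16):
  red-kerneled: 224 × 15/16 = 210
  white-kerneled: 224 × 1/16 = 14

210, 14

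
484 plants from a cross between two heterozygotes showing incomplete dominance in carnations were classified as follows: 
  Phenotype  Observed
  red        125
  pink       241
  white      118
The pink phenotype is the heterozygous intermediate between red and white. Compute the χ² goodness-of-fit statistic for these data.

0.211

With incomplete dominance, a heterozygote × heterozygote cross gives a 1:2:1 phenotypic ratio.
Expected counts for N = 484 under a 1:2:1 ratio (total parts = 4):
  red: 484 × 1/4 = 121
  pink: 484 × 2/4 = 242
  white: 484 × 1/4 = 121
χ² = Σ (O − E)² / E
  red: (125 − 121)² / 121 = 0.1322
  pink: (241 − 242)² / 242 = 0.0041
  white: (118 − 121)² / 121 = 0.0744
χ² = 0.1322 + 0.0041 + 0.0744 = 0.2107 ≈ 0.211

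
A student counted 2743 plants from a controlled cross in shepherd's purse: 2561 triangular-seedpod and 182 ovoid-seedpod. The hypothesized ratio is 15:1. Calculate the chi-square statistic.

0.694

Total ratio parts = 16. Expected numbers out of 2743:
  triangular-seedpod: 2743 × 15/16 = 2571.5625
  ovoid-seedpod: 2743 × 1/16 = 171.4375
χ² = Σ (O − E)² / E
  triangular-seedpod: (2561 − 2571.5625)² / 2571.5625 = 0.0434
  ovoid-seedpod: (182 − 171.4375)² / 171.4375 = 0.6508
χ² = 0.0434 + 0.6508 = 0.6942 ≈ 0.694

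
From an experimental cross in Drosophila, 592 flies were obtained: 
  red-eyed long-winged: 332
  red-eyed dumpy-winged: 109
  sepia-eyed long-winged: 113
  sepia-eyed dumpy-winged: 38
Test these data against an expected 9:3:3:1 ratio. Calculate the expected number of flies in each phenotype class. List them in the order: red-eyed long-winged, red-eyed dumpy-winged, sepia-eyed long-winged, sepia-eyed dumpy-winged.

Expected counts for N = 592 under a 9:3:3:1 ratio (total parts = 16):
  red-eyed long-winged: 592 × 9/16 = 333
  red-eyed dumpy-winged: 592 × 3/16 = 111
  sepia-eyed long-winged: 592 × 3/16 = 111
  sepia-eyed dumpy-winged: 592 × 1/16 = 37

333, 111, 111, 37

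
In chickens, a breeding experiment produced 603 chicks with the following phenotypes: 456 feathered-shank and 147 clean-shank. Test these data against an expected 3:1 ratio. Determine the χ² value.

The 3:1 ratio has 4 parts, so with N = 603 the expected counts are:
  feathered-shank: 603 × 3/4 = 452.25
  clean-shank: 603 × 1/4 = 150.75
χ² = Σ (O − E)² / E
  feathered-shank: (456 − 452.25)² / 452.25 = 0.0311
  clean-shank: (147 − 150.75)² / 150.75 = 0.0933
χ² = 0.0311 + 0.0933 = 0.1244 ≈ 0.124

0.124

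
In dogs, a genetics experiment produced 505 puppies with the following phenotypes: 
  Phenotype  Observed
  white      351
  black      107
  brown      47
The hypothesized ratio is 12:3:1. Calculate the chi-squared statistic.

The 12:3:1 ratio has 16 parts, so with N = 505 the expected counts are:
  white: 505 × 12/16 = 378.75
  black: 505 × 3/16 = 94.6875
  brown: 505 × 1/16 = 31.5625
χ² = Σ (O − E)² / E
  white: (351 − 378.75)² / 378.75 = 2.0332
  black: (107 − 94.6875)² / 94.6875 = 1.6010
  brown: (47 − 31.5625)² / 31.5625 = 7.5506
χ² = 2.0332 + 1.6010 + 7.5506 = 11.1848 ≈ 11.185

11.185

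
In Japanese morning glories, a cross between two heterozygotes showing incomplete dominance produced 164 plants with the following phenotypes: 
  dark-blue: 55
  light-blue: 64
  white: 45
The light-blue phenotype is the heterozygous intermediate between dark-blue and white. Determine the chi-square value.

With incomplete dominance, a heterozygote × heterozygote cross gives a 1:2:1 phenotypic ratio.
Total ratio parts = 4. Expected numbers out of 164:
  dark-blue: 164 × 1/4 = 41
  light-blue: 164 × 2/4 = 82
  white: 164 × 1/4 = 41
χ² = Σ (O − E)² / E
  dark-blue: (55 − 41)² / 41 = 4.7805
  light-blue: (64 − 82)² / 82 = 3.9512
  white: (45 − 41)² / 41 = 0.3902
χ² = 4.7805 + 3.9512 + 0.3902 = 9.1219 ≈ 9.122

9.122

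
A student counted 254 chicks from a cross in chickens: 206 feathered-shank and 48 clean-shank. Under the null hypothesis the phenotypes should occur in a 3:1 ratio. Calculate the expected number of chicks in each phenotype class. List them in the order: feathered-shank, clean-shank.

190.5, 63.5

Expected counts for N = 254 under a 3:1 ratio (total parts = 4):
  feathered-shank: 254 × 3/4 = 190.5
  clean-shank: 254 × 1/4 = 63.5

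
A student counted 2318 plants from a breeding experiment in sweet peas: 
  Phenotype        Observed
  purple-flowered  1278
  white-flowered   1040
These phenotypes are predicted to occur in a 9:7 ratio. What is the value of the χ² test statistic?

Expected counts for N = 2318 under a 9:7 ratio (total parts = 16):
  purple-flowered: 2318 × 9/16 = 1303.875
  white-flowered: 2318 × 7/16 = 1014.125
χ² = Σ (O − E)² / E
  purple-flowered: (1278 − 1303.875)² / 1303.875 = 0.5135
  white-flowered: (1040 − 1014.125)² / 1014.125 = 0.6602
χ² = 0.5135 + 0.6602 = 1.1737 ≈ 1.174

1.174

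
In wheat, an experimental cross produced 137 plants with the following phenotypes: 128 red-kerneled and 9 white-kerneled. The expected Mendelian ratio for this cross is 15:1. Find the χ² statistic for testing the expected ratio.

Expected counts for N = 137 under a 15:1 ratio (total parts = 16):
  red-kerneled: 137 × 15/16 = 128.4375
  white-kerneled: 137 × 1/16 = 8.5625
χ² = Σ (O − E)² / E
  red-kerneled: (128 − 128.4375)² / 128.4375 = 0.0015
  white-kerneled: (9 − 8.5625)² / 8.5625 = 0.0224
χ² = 0.0015 + 0.0224 = 0.0239 ≈ 0.024

0.024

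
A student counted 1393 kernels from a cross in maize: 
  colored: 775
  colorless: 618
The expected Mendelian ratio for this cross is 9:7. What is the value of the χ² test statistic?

0.214

Total ratio parts = 16. Expected numbers out of 1393:
  colored: 1393 × 9/16 = 783.5625
  colorless: 1393 × 7/16 = 609.4375
χ² = Σ (O − E)² / E
  colored: (775 − 783.5625)² / 783.5625 = 0.0936
  colorless: (618 − 609.4375)² / 609.4375 = 0.1203
χ² = 0.0936 + 0.1203 = 0.2139 ≈ 0.214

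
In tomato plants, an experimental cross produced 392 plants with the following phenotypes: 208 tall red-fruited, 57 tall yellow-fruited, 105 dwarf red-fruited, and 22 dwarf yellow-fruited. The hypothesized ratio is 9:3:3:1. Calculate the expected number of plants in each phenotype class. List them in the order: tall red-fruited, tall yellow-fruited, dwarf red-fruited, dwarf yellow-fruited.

The 9:3:3:1 ratio has 16 parts, so with N = 392 the expected counts are:
  tall red-fruited: 392 × 9/16 = 220.5
  tall yellow-fruited: 392 × 3/16 = 73.5
  dwarf red-fruited: 392 × 3/16 = 73.5
  dwarf yellow-fruited: 392 × 1/16 = 24.5

220.5, 73.5, 73.5, 24.5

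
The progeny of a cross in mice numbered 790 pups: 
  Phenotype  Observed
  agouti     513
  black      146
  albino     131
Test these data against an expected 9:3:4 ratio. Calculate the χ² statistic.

33.019

Expected counts for N = 790 under a 9:3:4 ratio (total parts = 16):
  agouti: 790 × 9/16 = 444.375
  black: 790 × 3/16 = 148.125
  albino: 790 × 4/16 = 197.5
χ² = Σ (O − E)² / E
  agouti: (513 − 444.375)² / 444.375 = 10.5978
  black: (146 − 148.125)² / 148.125 = 0.0305
  albino: (131 − 197.5)² / 197.5 = 22.3911
χ² = 10.5978 + 0.0305 + 22.3911 = 33.0194 ≈ 33.019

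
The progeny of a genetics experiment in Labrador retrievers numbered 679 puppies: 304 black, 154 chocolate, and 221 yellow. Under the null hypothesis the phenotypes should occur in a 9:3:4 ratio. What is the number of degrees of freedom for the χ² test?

2

A goodness-of-fit test with 3 phenotype classes has df = 3 − 1 = 2.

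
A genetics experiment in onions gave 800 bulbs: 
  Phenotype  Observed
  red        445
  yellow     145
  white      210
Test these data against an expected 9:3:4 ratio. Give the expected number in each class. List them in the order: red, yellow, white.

450, 150, 200

Under the 9:3:4 hypothesis (Σ ratio = 16, N = 800):
  red: 800 × 9/16 = 450
  yellow: 800 × 3/16 = 150
  white: 800 × 4/16 = 200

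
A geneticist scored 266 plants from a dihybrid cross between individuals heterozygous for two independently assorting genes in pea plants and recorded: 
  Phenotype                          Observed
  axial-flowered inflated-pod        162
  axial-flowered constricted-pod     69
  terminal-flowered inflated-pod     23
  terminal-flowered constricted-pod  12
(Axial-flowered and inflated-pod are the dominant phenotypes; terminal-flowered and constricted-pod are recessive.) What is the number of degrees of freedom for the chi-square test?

3

A dihybrid F₂ with independent assortment and complete dominance at both loci gives a 9:3:3:1 phenotypic ratio.
A goodness-of-fit test with 4 phenotype classes has df = 4 − 1 = 3.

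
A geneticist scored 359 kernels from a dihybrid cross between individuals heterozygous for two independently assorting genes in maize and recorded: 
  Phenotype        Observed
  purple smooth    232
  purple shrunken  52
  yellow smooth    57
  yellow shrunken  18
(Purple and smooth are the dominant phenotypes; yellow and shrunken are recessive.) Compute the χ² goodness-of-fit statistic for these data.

10.416

A dihybrid F₂ with independent assortment and complete dominance at both loci gives a 9:3:3:1 phenotypic ratio.
The 9:3:3:1 ratio has 16 parts, so with N = 359 the expected counts are:
  purple smooth: 359 × 9/16 = 201.9375
  purple shrunken: 359 × 3/16 = 67.3125
  yellow smooth: 359 × 3/16 = 67.3125
  yellow shrunken: 359 × 1/16 = 22.4375
χ² = Σ (O − E)² / E
  purple smooth: (232 − 201.9375)² / 201.9375 = 4.4754
  purple shrunken: (52 − 67.3125)² / 67.3125 = 3.4833
  yellow smooth: (57 − 67.3125)² / 67.3125 = 1.5799
  yellow shrunken: (18 − 22.4375)² / 22.4375 = 0.8776
χ² = 4.4754 + 3.4833 + 1.5799 + 0.8776 = 10.4162 ≈ 10.416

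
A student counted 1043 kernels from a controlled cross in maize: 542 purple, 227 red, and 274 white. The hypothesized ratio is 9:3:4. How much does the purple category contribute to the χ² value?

The 9:3:4 ratio has 16 parts, so with N = 1043 the expected counts are:
  purple: 1043 × 9/16 = 586.6875
  red: 1043 × 3/16 = 195.5625
  white: 1043 × 4/16 = 260.75
Contribution of purple: (542 − 586.6875)² / 586.6875 = 3.4038

3.404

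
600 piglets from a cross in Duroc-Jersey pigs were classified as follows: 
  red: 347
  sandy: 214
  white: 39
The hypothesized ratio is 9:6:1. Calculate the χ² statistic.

0.865

Expected counts for N = 600 under a 9:6:1 ratio (total parts = 16):
  red: 600 × 9/16 = 337.5
  sandy: 600 × 6/16 = 225
  white: 600 × 1/16 = 37.5
χ² = Σ (O − E)² / E
  red: (347 − 337.5)² / 337.5 = 0.2674
  sandy: (214 − 225)² / 225 = 0.5378
  white: (39 − 37.5)² / 37.5 = 0.0600
χ² = 0.2674 + 0.5378 + 0.0600 = 0.8652 ≈ 0.865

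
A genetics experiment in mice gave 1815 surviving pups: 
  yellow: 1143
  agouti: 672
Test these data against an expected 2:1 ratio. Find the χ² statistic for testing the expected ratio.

Under the 2:1 hypothesis (Σ ratio = 3, N = 1815):
  yellow: 1815 × 2/3 = 1210
  agouti: 1815 × 1/3 = 605
χ² = Σ (O − E)² / E
  yellow: (1143 − 1210)² / 1210 = 3.7099
  agouti: (672 − 605)² / 605 = 7.4198
χ² = 3.7099 + 7.4198 = 11.1297 ≈ 11.130

11.130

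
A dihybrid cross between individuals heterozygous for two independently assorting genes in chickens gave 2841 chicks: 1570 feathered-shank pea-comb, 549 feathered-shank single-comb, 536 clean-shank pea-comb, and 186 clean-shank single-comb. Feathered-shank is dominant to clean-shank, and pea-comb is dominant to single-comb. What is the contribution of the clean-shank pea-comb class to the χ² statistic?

0.021

A dihybrid F₂ with independent assortment and complete dominance at both loci gives a 9:3:3:1 phenotypic ratio.
Total ratio parts = 16. Expected numbers out of 2841:
  feathered-shank pea-comb: 2841 × 9/16 = 1598.0625
  feathered-shank single-comb: 2841 × 3/16 = 532.6875
  clean-shank pea-comb: 2841 × 3/16 = 532.6875
  clean-shank single-comb: 2841 × 1/16 = 177.5625
Contribution of clean-shank pea-comb: (536 − 532.6875)² / 532.6875 = 0.0206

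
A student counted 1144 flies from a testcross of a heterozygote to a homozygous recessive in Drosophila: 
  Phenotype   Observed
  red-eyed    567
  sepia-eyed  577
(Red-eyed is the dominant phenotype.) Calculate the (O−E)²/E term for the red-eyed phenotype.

A testcross of a heterozygote (Aa × aa) gives a 1:1 phenotypic ratio.
The 1:1 ratio has 2 parts, so with N = 1144 the expected counts are:
  red-eyed: 1144 × 1/2 = 572
  sepia-eyed: 1144 × 1/2 = 572
Contribution of red-eyed: (567 − 572)² / 572 = 0.0437

0.044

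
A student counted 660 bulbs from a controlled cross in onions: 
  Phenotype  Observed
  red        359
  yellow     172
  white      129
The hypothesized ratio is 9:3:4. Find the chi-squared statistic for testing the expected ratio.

27.071

Under the 9:3:4 hypothesis (Σ ratio = 16, N = 660):
  red: 660 × 9/16 = 371.25
  yellow: 660 × 3/16 = 123.75
  white: 660 × 4/16 = 165
χ² = Σ (O − E)² / E
  red: (359 − 371.25)² / 371.25 = 0.4042
  yellow: (172 − 123.75)² / 123.75 = 18.8126
  white: (129 − 165)² / 165 = 7.8545
χ² = 0.4042 + 18.8126 + 7.8545 = 27.0713 ≈ 27.071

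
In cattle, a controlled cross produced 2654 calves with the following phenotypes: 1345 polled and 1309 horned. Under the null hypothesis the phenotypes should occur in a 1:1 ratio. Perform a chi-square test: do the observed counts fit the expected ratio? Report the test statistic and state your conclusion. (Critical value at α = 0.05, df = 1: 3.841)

0.488; consistent

Expected counts for N = 2654 under a 1:1 ratio (total parts = 2):
  polled: 2654 × 1/2 = 1327
  horned: 2654 × 1/2 = 1327
χ² = Σ (O − E)² / E
  polled: (1345 − 1327)² / 1327 = 0.2442
  horned: (1309 − 1327)² / 1327 = 0.2442
χ² = 0.2442 + 0.2442 = 0.4884 ≈ 0.488
Degrees of freedom = 2 − 1 = 1; critical value at α = 0.05 is 3.841.
Since 0.488 < 3.841, we fail to reject the null hypothesis — the data are consistent with the 1:1 ratio.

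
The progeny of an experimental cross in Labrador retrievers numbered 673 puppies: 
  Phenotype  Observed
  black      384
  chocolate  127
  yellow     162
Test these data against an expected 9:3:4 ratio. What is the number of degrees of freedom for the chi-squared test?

2

A goodness-of-fit test with 3 phenotype classes has df = 3 − 1 = 2.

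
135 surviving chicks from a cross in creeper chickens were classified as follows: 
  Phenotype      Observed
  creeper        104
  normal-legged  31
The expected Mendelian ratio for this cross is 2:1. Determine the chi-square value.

6.533

The 2:1 ratio has 3 parts, so with N = 135 the expected counts are:
  creeper: 135 × 2/3 = 90
  normal-legged: 135 × 1/3 = 45
χ² = Σ (O − E)² / E
  creeper: (104 − 90)² / 90 = 2.1778
  normal-legged: (31 − 45)² / 45 = 4.3556
χ² = 2.1778 + 4.3556 = 6.5334 ≈ 6.533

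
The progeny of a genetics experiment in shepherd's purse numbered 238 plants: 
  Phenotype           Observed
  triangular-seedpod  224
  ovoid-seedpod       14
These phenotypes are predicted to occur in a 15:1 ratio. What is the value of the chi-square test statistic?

The 15:1 ratio has 16 parts, so with N = 238 the expected counts are:
  triangular-seedpod: 238 × 15/16 = 223.125
  ovoid-seedpod: 238 × 1/16 = 14.875
χ² = Σ (O − E)² / E
  triangular-seedpod: (224 − 223.125)² / 223.125 = 0.0034
  ovoid-seedpod: (14 − 14.875)² / 14.875 = 0.0515
χ² = 0.0034 + 0.0515 = 0.0549 ≈ 0.055

0.055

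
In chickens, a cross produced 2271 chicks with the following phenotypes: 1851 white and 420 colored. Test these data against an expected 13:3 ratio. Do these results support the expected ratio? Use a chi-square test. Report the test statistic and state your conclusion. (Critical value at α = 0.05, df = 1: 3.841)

Total ratio parts = 16. Expected numbers out of 2271:
  white: 2271 × 13/16 = 1845.1875
  colored: 2271 × 3/16 = 425.8125
χ² = Σ (O − E)² / E
  white: (1851 − 1845.1875)² / 1845.1875 = 0.0183
  colored: (420 − 425.8125)² / 425.8125 = 0.0793
χ² = 0.0183 + 0.0793 = 0.0976 ≈ 0.098
Degrees of freedom = 2 − 1 = 1; critical value at α = 0.05 is 3.841.
Since 0.098 < 3.841, we fail to reject the null hypothesis — the data are consistent with the 13:3 ratio.

0.098; consistent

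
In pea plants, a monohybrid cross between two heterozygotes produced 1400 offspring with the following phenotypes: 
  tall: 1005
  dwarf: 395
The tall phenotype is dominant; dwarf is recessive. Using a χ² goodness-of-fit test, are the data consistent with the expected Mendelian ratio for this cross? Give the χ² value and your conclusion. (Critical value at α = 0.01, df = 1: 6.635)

7.714; not consistent

For a monohybrid cross between heterozygotes with complete dominance, the expected phenotypic ratio is 3:1.
The 3:1 ratio has 4 parts, so with N = 1400 the expected counts are:
  tall: 1400 × 3/4 = 1050
  dwarf: 1400 × 1/4 = 350
χ² = Σ (O − E)² / E
  tall: (1005 − 1050)² / 1050 = 1.9286
  dwarf: (395 − 350)² / 350 = 5.7857
χ² = 1.9286 + 5.7857 = 7.7143 ≈ 7.714
Degrees of freedom = 2 − 1 = 1; critical value at α = 0.01 is 6.635.
Since 7.714 > 6.635, we reject the null hypothesis — the data do not fit the 3:1 ratio.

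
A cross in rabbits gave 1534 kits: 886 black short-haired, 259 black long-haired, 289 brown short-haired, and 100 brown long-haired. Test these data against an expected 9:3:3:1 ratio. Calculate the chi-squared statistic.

3.653

Total ratio parts = 16. Expected numbers out of 1534:
  black short-haired: 1534 × 9/16 = 862.875
  black long-haired: 1534 × 3/16 = 287.625
  brown short-haired: 1534 × 3/16 = 287.625
  brown long-haired: 1534 × 1/16 = 95.875
χ² = Σ (O − E)² / E
  black short-haired: (886 − 862.875)² / 862.875 = 0.6197
  black long-haired: (259 − 287.625)² / 287.625 = 2.8488
  brown short-haired: (289 − 287.625)² / 287.625 = 0.0066
  brown long-haired: (100 − 95.875)² / 95.875 = 0.1775
χ² = 0.6197 + 2.8488 + 0.0066 + 0.1775 = 3.6526 ≈ 3.653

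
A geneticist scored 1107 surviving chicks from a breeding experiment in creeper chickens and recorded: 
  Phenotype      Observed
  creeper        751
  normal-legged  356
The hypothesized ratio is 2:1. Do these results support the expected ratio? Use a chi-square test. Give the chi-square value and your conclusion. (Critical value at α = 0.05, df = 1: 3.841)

The 2:1 ratio has 3 parts, so with N = 1107 the expected counts are:
  creeper: 1107 × 2/3 = 738
  normal-legged: 1107 × 1/3 = 369
χ² = Σ (O − E)² / E
  creeper: (751 − 738)² / 738 = 0.2290
  normal-legged: (356 − 369)² / 369 = 0.4580
χ² = 0.2290 + 0.4580 = 0.687
Degrees of freedom = 2 − 1 = 1; critical value at α = 0.05 is 3.841.
Since 0.687 < 3.841, we fail to reject the null hypothesis — the data are consistent with the 2:1 ratio.

0.687; consistent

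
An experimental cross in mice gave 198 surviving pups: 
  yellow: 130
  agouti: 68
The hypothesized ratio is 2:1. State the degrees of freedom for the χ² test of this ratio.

1

A goodness-of-fit test with 2 phenotype classes has df = 2 − 1 = 1.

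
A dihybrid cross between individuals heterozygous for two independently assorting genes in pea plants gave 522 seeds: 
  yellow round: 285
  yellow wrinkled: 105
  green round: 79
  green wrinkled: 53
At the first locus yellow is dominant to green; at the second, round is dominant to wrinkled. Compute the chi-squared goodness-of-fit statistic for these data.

17.137

A dihybrid F₂ with independent assortment and complete dominance at both loci gives a 9:3:3:1 phenotypic ratio.
The 9:3:3:1 ratio has 16 parts, so with N = 522 the expected counts are:
  yellow round: 522 × 9/16 = 293.625
  yellow wrinkled: 522 × 3/16 = 97.875
  green round: 522 × 3/16 = 97.875
  green wrinkled: 522 × 1/16 = 32.625
χ² = Σ (O − E)² / E
  yellow round: (285 − 293.625)² / 293.625 = 0.2534
  yellow wrinkled: (105 − 97.875)² / 97.875 = 0.5187
  green round: (79 − 97.875)² / 97.875 = 3.6400
  green wrinkled: (53 − 32.625)² / 32.625 = 12.7246
χ² = 0.2534 + 0.5187 + 3.6400 + 12.7246 = 17.1367 ≈ 17.137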